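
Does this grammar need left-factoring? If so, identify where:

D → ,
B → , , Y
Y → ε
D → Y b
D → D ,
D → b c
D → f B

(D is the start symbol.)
No, left-factoring is not needed

Left-factoring is needed when two productions for the same non-terminal
share a common prefix on the right-hand side.

Productions for D:
  D → ,
  D → Y b
  D → D ,
  D → b c
  D → f B

No common prefixes found.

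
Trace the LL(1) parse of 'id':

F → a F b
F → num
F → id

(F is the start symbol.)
Stack is shown with the top on the left.

Stack  Input  Action
--------------------
F $    id $   output F → id
id $   id $   match 'id'
$      $      accept

The string is accepted.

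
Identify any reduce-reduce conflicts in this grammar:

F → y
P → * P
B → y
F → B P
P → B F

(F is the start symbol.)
Yes — I3: [B → y .] vs [F → y .]

A reduce-reduce conflict occurs when an LR(0) state has two complete items [A → α .] and [B → β .] — both call for a reduction, and with no lookahead the parser cannot choose between them.

Augment with F' → F and build the canonical LR(0) collection (I0 = CLOSURE({[F' → . F]}), then GOTO on every symbol after a dot until no new states appear). It has 10 states:
  I0: { [B → . y], [F → . B P], [F → . y], [F' → . F] }  — shift
  I1: { [B → . y], [F → B . P], [P → . * P], [P → . B F] }  — shift
  I2: { [F' → F .] }  — accept
  I3: { [B → y .], [F → y .] }  — 2 reduces
  I4: { [B → . y], [P → * . P], [P → . * P], [P → . B F] }  — shift
  I5: { [B → . y], [F → . B P], [F → . y], [P → B . F] }  — shift
  I6: { [F → B P .] }  — reduce
  I7: { [B → y .] }  — reduce
  I8: { [P → B F .] }  — reduce
  I9: { [P → * P .] }  — reduce

I3 contains complete items [B → y .], [F → y .] — reduce-reduce conflict.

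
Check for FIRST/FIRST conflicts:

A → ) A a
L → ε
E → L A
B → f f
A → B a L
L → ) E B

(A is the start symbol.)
No FIRST/FIRST conflicts.

FIRST sets of the non-terminals at (or reachable through a nullable prefix from) the front of some alternative:
  FIRST(B) = { 'f' }

Productions for A:
  A → ) A a: FIRST = { ')' }
  A → B a L: FIRST = { 'f' }
Productions for L:
  L → ε: FIRST = { ε }
  L → ) E B: FIRST = { ')' }
E, B have only one production, so no FIRST/FIRST conflict is possible there.

All alternatives of each non-terminal have pairwise disjoint FIRST sets.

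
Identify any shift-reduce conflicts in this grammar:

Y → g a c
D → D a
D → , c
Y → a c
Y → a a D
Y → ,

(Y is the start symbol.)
Yes — I10: [Y → a a D .] vs [D → D . a]

A shift-reduce conflict occurs when an LR(0) state has both:
  - a complete (reduce) item [A → α .] (dot at the end), and
  - a shift item [B → β . c γ] (dot before a terminal).

Augment with Y' → Y and build the canonical LR(0) collection (I0 = CLOSURE({[Y' → . Y]}), then GOTO on every symbol after a dot until no new states appear). It has 13 states:
  I0: { [Y → . ,], [Y → . a a D], [Y → . a c], [Y → . g a c], [Y' → . Y] }  — shift
  I1: { [Y → , .] }  — reduce
  I2: { [Y' → Y .] }  — accept
  I3: { [Y → a . a D], [Y → a . c] }  — shift
  I4: { [Y → g . a c] }  — shift
  I5: { [Y → g a . c] }  — shift
  I6: { [Y → g a c .] }  — reduce
  I7: { [D → . , c], [D → . D a], [Y → a a . D] }  — shift
  I8: { [Y → a c .] }  — reduce
  I9: { [D → , . c] }  — shift
  I10: { [D → D . a], [Y → a a D .] }  — shift, reduce
  I11: { [D → D a .] }  — reduce
  I12: { [D → , c .] }  — reduce

I10 contains reduce item [Y → a a D .] and shift item [D → D . a] — shift-reduce conflict.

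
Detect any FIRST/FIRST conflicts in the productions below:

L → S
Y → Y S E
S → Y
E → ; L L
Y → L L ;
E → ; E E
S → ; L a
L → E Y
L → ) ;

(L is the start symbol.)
FIRST sets of the non-terminals at (or reachable through a nullable prefix from) the front of some alternative:
  FIRST(S) = { ')', ';' }
  FIRST(E) = { ';' }
  FIRST(Y) = { ')', ';' }
  FIRST(L) = { ')', ';' }

Productions for L:
  L → S: FIRST = { ')', ';' }
  L → E Y: FIRST = { ';' }
  L → ) ;: FIRST = { ')' }
Productions for Y:
  Y → Y S E: FIRST = { ')', ';' }
  Y → L L ;: FIRST = { ')', ';' }
Productions for S:
  S → Y: FIRST = { ')', ';' }
  S → ; L a: FIRST = { ';' }
Productions for E:
  E → ; L L: FIRST = { ';' }
  E → ; E E: FIRST = { ';' }

Conflict for L: L → S and L → E Y
  Overlap: { ';' }
Conflict for L: L → S and L → ) ;
  Overlap: { ')' }
Conflict for Y: Y → Y S E and Y → L L ;
  Overlap: { ')', ';' }
Conflict for S: S → Y and S → ; L a
  Overlap: { ';' }
Conflict for E: E → ; L L and E → ; E E
  Overlap: { ';' }

Answer: Yes. L → S / L → E Y on { ';' }; L → S / L → ')' ';' on { ')' }; Y → Y S E / Y → L L ';' on { ')', ';' }; S → Y / S → ';' L a on { ';' }; E → ';' L L / E → ';' E E on { ';' }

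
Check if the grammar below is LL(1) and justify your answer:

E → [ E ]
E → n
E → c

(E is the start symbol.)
A grammar is LL(1) if for each non-terminal N with multiple productions, the predict sets of those productions are pairwise disjoint, where PREDICT(N → α) = (FIRST(α) \ {ε}) ∪ (FOLLOW(N) if α ⇒* ε).

For E:
  PREDICT(E → '[' E ']') = { '[' }
  PREDICT(E → n) = { 'n' }
  PREDICT(E → c) = { 'c' }

All predict sets are disjoint. The grammar IS LL(1).

Answer: Yes, the grammar is LL(1).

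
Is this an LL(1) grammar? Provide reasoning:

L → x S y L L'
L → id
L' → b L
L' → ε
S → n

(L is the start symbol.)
No. Predict set conflict for L': { 'b' }

A grammar is LL(1) if for each non-terminal N with multiple productions, the predict sets of those productions are pairwise disjoint, where PREDICT(N → α) = (FIRST(α) \ {ε}) ∪ (FOLLOW(N) if α ⇒* ε).

Relevant sets:
  FOLLOW(L') = { $, 'b' }

For L:
  PREDICT(L → x S y L L') = { 'x' }
  PREDICT(L → id) = { 'id' }
For L':
  PREDICT(L' → b L) = { 'b' }
  PREDICT(L' → ε) = { $, 'b' }
S has a single production, so nothing to check there.

Conflict found: Predict set conflict for L': { 'b' }
The grammar is NOT LL(1).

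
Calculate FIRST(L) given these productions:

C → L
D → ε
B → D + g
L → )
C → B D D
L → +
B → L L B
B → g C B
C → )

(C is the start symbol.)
{ ')', '+' }

From L → ):
  - ')' is a terminal: add ')' and stop
From L → +:
  - '+' is a terminal: add '+' and stop

Collecting: FIRST(L) = { ')', '+' }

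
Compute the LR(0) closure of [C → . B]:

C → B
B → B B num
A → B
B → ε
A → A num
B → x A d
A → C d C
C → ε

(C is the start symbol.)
To compute CLOSURE, for each item [A → α.Bβ] where B is a non-terminal, add [B → .γ] for all productions B → γ; repeat for the newly added items until nothing changes.

Start with: [C → . B]
  [C → . B] has the dot before B: add [B → . B B num], [B → .], [B → . x A d]
No further items can be added.

CLOSURE = { [B → . B B num], [B → . x A d], [B → .], [C → . B] }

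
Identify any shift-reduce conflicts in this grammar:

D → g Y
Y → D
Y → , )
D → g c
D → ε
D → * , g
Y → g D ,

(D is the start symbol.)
Yes — I0: [D → .] vs [D → . * , g]; I3: [D → .] vs [D → . * , g]; I8: [D → .] vs [D → . * , g]; I9: [Y → D .] vs [Y → g D . ,]

Augment with D' → D and build the canonical LR(0) collection (I0 = CLOSURE({[D' → . D]}), then GOTO on every symbol after a dot until no new states appear). It has 14 states:
  I0: { [D → . * , g], [D → . g Y], [D → . g c], [D → .], [D' → . D] }  — shift, reduce
  I1: { [D → * . , g] }  — shift
  I2: { [D' → D .] }  — accept
  I3: { [D → . * , g], [D → . g Y], [D → . g c], [D → .], [D → g . Y], [D → g . c], [Y → . , )], [Y → . D], [Y → . g D ,] }  — shift, reduce
  I4: { [Y → , . )] }  — shift
  I5: { [Y → D .] }  — reduce
  I6: { [D → g Y .] }  — reduce
  I7: { [D → g c .] }  — reduce
  I8: { [D → . * , g], [D → . g Y], [D → . g c], [D → .], [D → g . Y], [D → g . c], [Y → . , )], [Y → . D], [Y → . g D ,], [Y → g . D ,] }  — shift, reduce
  I9: { [Y → D .], [Y → g D . ,] }  — shift, reduce
  I10: { [Y → g D , .] }  — reduce
  I11: { [Y → , ) .] }  — reduce
  I12: { [D → * , . g] }  — shift
  I13: { [D → * , g .] }  — reduce

I0 contains reduce item [D → .] and shift items [D → . * , g], [D → . g Y], [D → . g c] — shift-reduce conflict.
I3 contains reduce item [D → .] and shift items [D → . * , g], [D → . g Y], [D → . g c], [D → g . c], [Y → . , )], [Y → . g D ,] — shift-reduce conflict.
I8 contains reduce item [D → .] and shift items [D → . * , g], [D → . g Y], [D → . g c], [D → g . c], [Y → . , )], [Y → . g D ,] — shift-reduce conflict.
I9 contains reduce item [Y → D .] and shift item [Y → g D . ,] — shift-reduce conflict.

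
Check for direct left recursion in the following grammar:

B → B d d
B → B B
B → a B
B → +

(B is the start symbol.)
Yes, B is left-recursive

Direct left recursion occurs when N → N α for some non-terminal N (the right-hand side begins with the left-hand side itself).

B → B d d: LEFT RECURSIVE (starts with B)
B → B B: LEFT RECURSIVE (starts with B)
B → a B: starts with a
B → +: starts with '+'

The grammar has direct left recursion on: B.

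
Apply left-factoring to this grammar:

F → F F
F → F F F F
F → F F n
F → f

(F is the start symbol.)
F → F F F'
F' → ε
F' → F F
F' → n
F → f

Left-factoring transforms A → αβ₁ | αβ₂ into A → αA' and A' → β₁ | β₂
(α is the longest common prefix among the alternatives). Repeat until
no nonterminal has two alternatives with a common prefix.

Round 1: F has alternatives sharing prefix 'F F'. Introduce F': F → F F F'
  Add: F' → ε
  Add: F' → F F
  Add: F' → n

No remaining common prefixes — done.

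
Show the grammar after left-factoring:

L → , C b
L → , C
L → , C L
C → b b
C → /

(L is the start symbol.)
Left-factoring transforms A → αβ₁ | αβ₂ into A → αA' and A' → β₁ | β₂
(α is the longest common prefix among the alternatives). Repeat until
no nonterminal has two alternatives with a common prefix.

Round 1: L has alternatives sharing prefix ', C'. Introduce L': L → , C L'
  Add: L' → b
  Add: L' → ε
  Add: L' → L

No remaining common prefixes — done.

Resulting grammar:
L → , C L'
L' → b
L' → ε
L' → L
C → b b
C → /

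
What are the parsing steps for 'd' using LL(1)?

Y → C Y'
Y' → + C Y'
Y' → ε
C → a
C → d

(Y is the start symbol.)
Stack is shown with the top on the left.

Stack   Input  Action
---------------------
Y $     d $    output Y → C Y'
C Y' $  d $    output C → d
d Y' $  d $    match 'd'
Y' $    $      output Y' → ε
$       $      accept

The string is accepted.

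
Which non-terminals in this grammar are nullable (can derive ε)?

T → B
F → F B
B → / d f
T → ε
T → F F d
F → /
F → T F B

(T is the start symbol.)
ε-productions: T → ε
So T is immediately nullable.
No further non-terminal can be added: every production for the remaining non-terminals contains a terminal or a non-nullable non-terminal.
Nullable = { 'T' }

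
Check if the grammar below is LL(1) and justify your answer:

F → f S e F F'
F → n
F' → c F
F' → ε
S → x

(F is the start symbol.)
Relevant sets:
  FOLLOW(F') = { $, 'c' }

For F:
  PREDICT(F → f S e F F') = { 'f' }
  PREDICT(F → n) = { 'n' }
For F':
  PREDICT(F' → c F) = { 'c' }
  PREDICT(F' → ε) = { $, 'c' }
S has a single production, so nothing to check there.

Conflict found: Predict set conflict for F': { 'c' }
The grammar is NOT LL(1).

Answer: No. Predict set conflict for F': { 'c' }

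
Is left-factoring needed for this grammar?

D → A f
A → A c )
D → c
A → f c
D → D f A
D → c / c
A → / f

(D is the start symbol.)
Yes, D has productions with common prefix 'c'

Left-factoring is needed when two productions for the same non-terminal
share a common prefix on the right-hand side.

Productions for D:
  D → A f
  D → c
  D → D f A
  D → c / c
Productions for A:
  A → A c )
  A → f c
  A → / f

Found common prefix 'c' in productions for D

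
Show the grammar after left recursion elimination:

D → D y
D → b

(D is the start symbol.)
D is directly left-recursive. The standard transformation for
  A → A α₁ | ... | A α_m | β₁ | ... | β_n
is
  A  → β₁ A' | ... | β_n A'
  A' → α₁ A' | ... | α_m A' | ε

D → b becomes D → b D'
D → D y becomes D' → y D'
Add D' → ε

Resulting grammar:
D → b D'
D' → y D'
D' → ε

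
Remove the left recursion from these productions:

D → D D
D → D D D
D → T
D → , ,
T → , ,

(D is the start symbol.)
D is directly left-recursive. The standard transformation for
  A → A α₁ | ... | A α_m | β₁ | ... | β_n
is
  A  → β₁ A' | ... | β_n A'
  A' → α₁ A' | ... | α_m A' | ε

D → T becomes D → T D'
D → , , becomes D → , , D'
D → D D becomes D' → D D'
D → D D D becomes D' → D D D'
Add D' → ε

Productions for other non-terminals are unchanged:
  T → , ,

Resulting grammar:
D → T D'
D → , , D'
D' → D D'
D' → D D D'
D' → ε
T → , ,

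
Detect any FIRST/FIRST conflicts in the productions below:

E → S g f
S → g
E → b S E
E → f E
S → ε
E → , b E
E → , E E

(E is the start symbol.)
Yes. E → ',' b E / E → ',' E E on { ',' }

A FIRST/FIRST conflict occurs when two productions N → α and N → β for the same non-terminal have FIRST(α) ∩ FIRST(β) ≠ ∅ (with ε ∈ FIRST of a nullable right-hand side, so two nullable alternatives also conflict).

FIRST sets of the non-terminals at (or reachable through a nullable prefix from) the front of some alternative:
  FIRST(S) = { 'g', ε }

Productions for E:
  E → S g f: FIRST = { 'g' }
  E → b S E: FIRST = { 'b' }
  E → f E: FIRST = { 'f' }
  E → , b E: FIRST = { ',' }
  E → , E E: FIRST = { ',' }
Productions for S:
  S → g: FIRST = { 'g' }
  S → ε: FIRST = { ε }

Conflict for E: E → , b E and E → , E E
  Overlap: { ',' }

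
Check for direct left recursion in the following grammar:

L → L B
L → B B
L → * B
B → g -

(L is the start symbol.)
Direct left recursion occurs when N → N α for some non-terminal N (the right-hand side begins with the left-hand side itself).

L → L B: LEFT RECURSIVE (starts with L)
L → B B: starts with B
L → * B: starts with '*'
B → g -: starts with g

The grammar has direct left recursion on: L.

Answer: Yes, L is left-recursive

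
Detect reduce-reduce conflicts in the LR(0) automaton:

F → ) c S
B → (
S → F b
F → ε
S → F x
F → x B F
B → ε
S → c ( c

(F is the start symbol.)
Augment with F' → F and build the canonical LR(0) collection (I0 = CLOSURE({[F' → . F]}), then GOTO on every symbol after a dot until no new states appear). It has 15 states:
  I0: { [F → . ) c S], [F → . x B F], [F → .], [F' → . F] }  — shift, reduce
  I1: { [F → ) . c S] }  — shift
  I2: { [F' → F .] }  — accept
  I3: { [B → . (], [B → .], [F → x . B F] }  — shift, reduce
  I4: { [B → ( .] }  — reduce
  I5: { [F → . ) c S], [F → . x B F], [F → .], [F → x B . F] }  — shift, reduce
  I6: { [F → x B F .] }  — reduce
  I7: { [F → ) c . S], [F → . ) c S], [F → . x B F], [F → .], [S → . F b], [S → . F x], [S → . c ( c] }  — shift, reduce
  I8: { [S → F . b], [S → F . x] }  — shift
  I9: { [F → ) c S .] }  — reduce
  I10: { [S → c . ( c] }  — shift
  I11: { [S → c ( . c] }  — shift
  I12: { [S → c ( c .] }  — reduce
  I13: { [S → F b .] }  — reduce
  I14: { [S → F x .] }  — reduce

No state contains more than one complete item.

Answer: No reduce-reduce conflicts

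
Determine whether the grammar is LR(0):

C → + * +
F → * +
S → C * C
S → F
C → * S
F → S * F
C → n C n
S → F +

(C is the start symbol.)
A grammar is LR(0) if no state in the canonical LR(0) collection has:
  - both a shift item (dot before a terminal) and a complete item (shift-reduce conflict), or
  - two or more complete items (reduce-reduce conflict; the accept item [C' → C .] counts as a complete item here).

Augment with C' → C and build the canonical LR(0) collection (I0 = CLOSURE({[C' → . C]}), then GOTO on every symbol after a dot until no new states appear). It has 20 states:
  I0: { [C → . * S], [C → . + * +], [C → . n C n], [C' → . C] }  — shift
  I1: { [C → * . S], [C → . * S], [C → . + * +], [C → . n C n], [F → . * +], [F → . S * F], [S → . C * C], [S → . F +], [S → . F] }  — shift
  I2: { [C → + . * +] }  — shift
  I3: { [C' → C .] }  — accept
  I4: { [C → . * S], [C → . + * +], [C → . n C n], [C → n . C n] }  — shift
  I5: { [C → n C . n] }  — shift
  I6: { [C → n C n .] }  — reduce
  I7: { [C → + * . +] }  — shift
  I8: { [C → + * + .] }  — reduce
  I9: { [C → * . S], [C → . * S], [C → . + * +], [C → . n C n], [F → * . +], [F → . * +], [F → . S * F], [S → . C * C], [S → . F +], [S → . F] }  — shift
  I10: { [S → C . * C] }  — shift
  I11: { [S → F . +], [S → F .] }  — shift, reduce
  I12: { [C → * S .], [F → S . * F] }  — shift, reduce
  I13: { [C → . * S], [C → . + * +], [C → . n C n], [F → . * +], [F → . S * F], [F → S * . F], [S → . C * C], [S → . F +], [S → . F] }  — shift
  I14: { [F → S * F .], [S → F . +], [S → F .] }  — shift, 2 reduces
  I15: { [F → S . * F] }  — shift
  I16: { [S → F + .] }  — reduce
  I17: { [C → . * S], [C → . + * +], [C → . n C n], [S → C * . C] }  — shift
  I18: { [S → C * C .] }  — reduce
  I19: { [C → + . * +], [F → * + .] }  — shift, reduce

Conflict in state I11:
  Shift-reduce conflict between [S → F .] and [S → F . +]
So the grammar is NOT LR(0).

Answer: No. Shift-reduce conflict between [S → F .] and [S → F . +]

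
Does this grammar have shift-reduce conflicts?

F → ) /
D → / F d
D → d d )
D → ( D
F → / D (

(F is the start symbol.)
No shift-reduce conflicts

A shift-reduce conflict occurs when an LR(0) state has both:
  - a complete (reduce) item [A → α .] (dot at the end), and
  - a shift item [B → β . c γ] (dot before a terminal).

Augment with F' → F and build the canonical LR(0) collection (I0 = CLOSURE({[F' → . F]}), then GOTO on every symbol after a dot until no new states appear). It has 15 states:
  I0: { [F → . ) /], [F → . / D (], [F' → . F] }  — shift
  I1: { [F → ) . /] }  — shift
  I2: { [D → . ( D], [D → . / F d], [D → . d d )], [F → / . D (] }  — shift
  I3: { [F' → F .] }  — accept
  I4: { [D → ( . D], [D → . ( D], [D → . / F d], [D → . d d )] }  — shift
  I5: { [D → / . F d], [F → . ) /], [F → . / D (] }  — shift
  I6: { [F → / D . (] }  — shift
  I7: { [D → d . d )] }  — shift
  I8: { [D → d d . )] }  — shift
  I9: { [D → d d ) .] }  — reduce
  I10: { [F → / D ( .] }  — reduce
  I11: { [D → / F . d] }  — shift
  I12: { [D → / F d .] }  — reduce
  I13: { [D → ( D .] }  — reduce
  I14: { [F → ) / .] }  — reduce

No state contains both a complete item and a shift item.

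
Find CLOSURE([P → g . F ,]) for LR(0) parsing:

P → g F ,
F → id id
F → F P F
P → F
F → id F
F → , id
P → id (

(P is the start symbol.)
{ [F → . , id], [F → . F P F], [F → . id F], [F → . id id], [P → g . F ,] }

To compute CLOSURE, for each item [A → α.Bβ] where B is a non-terminal, add [B → .γ] for all productions B → γ; repeat for the newly added items until nothing changes.

Start with: [P → g . F ,]
  [P → g . F ,] has the dot before F: add [F → . id id], [F → . F P F], [F → . id F], [F → . , id]
No further items can be added.

CLOSURE = { [F → . , id], [F → . F P F], [F → . id F], [F → . id id], [P → g . F ,] }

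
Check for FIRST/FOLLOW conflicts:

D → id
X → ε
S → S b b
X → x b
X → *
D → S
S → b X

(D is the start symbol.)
Nullable non-terminals: X.

X: nullable alternative(s) X → ε; FOLLOW(X) = { $, 'b' }
  X → ε: FIRST \ {ε} = { } — this is the only nullable alternative, skip
  X → x b: FIRST \ {ε} = { 'x' } — disjoint from FOLLOW(X)
  X → *: FIRST \ {ε} = { '*' } — disjoint from FOLLOW(X)

D, S have no nullable alternative, so no FIRST/FOLLOW check is needed there.

No FIRST/FOLLOW conflicts found.

Answer: No FIRST/FOLLOW conflicts.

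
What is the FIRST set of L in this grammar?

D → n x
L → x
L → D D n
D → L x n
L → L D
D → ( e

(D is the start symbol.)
{ '(', 'n', 'x' }

To compute FIRST(L), examine every production with L on the left-hand side, reading each right-hand side left to right until a non-nullable symbol is reached.

FIRST sets of the other non-terminals involved (by the same procedure, iterated to a fixed point):
  FIRST(D) = { '(', 'n', 'x' }

From L → x:
  - x is a terminal: add 'x' and stop
From L → D D n:
  - D is a non-terminal: add FIRST(D) \ {ε} = { '(', 'n', 'x' }
    D is not nullable, so stop
From L → L D:
  - L is the symbol being defined: contributes nothing new
    L is not nullable, so stop

Collecting: FIRST(L) = { '(', 'n', 'x' }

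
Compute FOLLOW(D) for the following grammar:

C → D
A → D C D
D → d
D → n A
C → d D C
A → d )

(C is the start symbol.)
In C → D: D is at the end, add FOLLOW(C)
In A → D C D: D is followed by C D, add FIRST(C D) \ {ε} = { 'd', 'n' }
In A → D C D: D is at the end, add FOLLOW(A)
In C → d D C: D is followed by C, add FIRST(C) \ {ε} = { 'd', 'n' }

The FOLLOW sets referred to above (computed the same way, to a fixed point):
  FOLLOW(C) = { $, 'd', 'n' }
  FOLLOW(A) = { $, 'd', 'n' }

Taking the union: FOLLOW(D) = { $, 'd', 'n' }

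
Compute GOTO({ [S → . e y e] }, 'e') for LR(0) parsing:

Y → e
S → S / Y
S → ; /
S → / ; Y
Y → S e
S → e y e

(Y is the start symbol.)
{ [S → e . y e] }

GOTO(I, 'e') = CLOSURE({ [A → αX.β] : [A → α.Xβ] ∈ I, X = 'e' })

Items with dot before 'e', with the dot advanced:
  [S → . e y e] → [S → e . y e]
Closure adds nothing (no advanced item has the dot before a non-terminal).

GOTO = { [S → e . y e] }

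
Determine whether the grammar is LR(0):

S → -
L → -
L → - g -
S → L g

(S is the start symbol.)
A grammar is LR(0) if no state in the canonical LR(0) collection has:
  - both a shift item (dot before a terminal) and a complete item (shift-reduce conflict), or
  - two or more complete items (reduce-reduce conflict; the accept item [S' → S .] counts as a complete item here).

Augment with S' → S and build the canonical LR(0) collection (I0 = CLOSURE({[S' → . S]}), then GOTO on every symbol after a dot until no new states appear). It has 7 states:
  I0: { [L → . - g -], [L → . -], [S → . -], [S → . L g], [S' → . S] }  — shift
  I1: { [L → - . g -], [L → - .], [S → - .] }  — shift, 2 reduces
  I2: { [S → L . g] }  — shift
  I3: { [S' → S .] }  — accept
  I4: { [S → L g .] }  — reduce
  I5: { [L → - g . -] }  — shift
  I6: { [L → - g - .] }  — reduce

Conflict in state I1:
  Shift-reduce conflict between [L → - .] and [L → - . g -]
So the grammar is NOT LR(0).

Answer: No. Shift-reduce conflict between [L → - .] and [L → - . g -]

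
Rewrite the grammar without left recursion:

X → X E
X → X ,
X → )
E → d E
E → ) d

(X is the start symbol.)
X is directly left-recursive. The standard transformation for
  A → A α₁ | ... | A α_m | β₁ | ... | β_n
is
  A  → β₁ A' | ... | β_n A'
  A' → α₁ A' | ... | α_m A' | ε

X → ) becomes X → ) X'
X → X E becomes X' → E X'
X → X , becomes X' → , X'
Add X' → ε

Productions for other non-terminals are unchanged:
  E → d E
  E → ) d

Resulting grammar:
X → ) X'
X' → E X'
X' → , X'
X' → ε
E → d E
E → ) d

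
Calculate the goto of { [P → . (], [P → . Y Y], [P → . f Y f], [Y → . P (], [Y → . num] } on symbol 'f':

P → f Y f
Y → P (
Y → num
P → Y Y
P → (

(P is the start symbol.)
GOTO(I, 'f') = CLOSURE({ [A → αX.β] : [A → α.Xβ] ∈ I, X = 'f' })

Items with dot before 'f', with the dot advanced:
  [P → . f Y f] → [P → f . Y f]
Closure of the advanced items:
  [P → f . Y f] has the dot before Y: add [Y → . P (], [Y → . num]
  [Y → . P (] has the dot before P: add [P → . f Y f], [P → . Y Y], [P → . (]

GOTO = { [P → . (], [P → . Y Y], [P → . f Y f], [P → f . Y f], [Y → . P (], [Y → . num] }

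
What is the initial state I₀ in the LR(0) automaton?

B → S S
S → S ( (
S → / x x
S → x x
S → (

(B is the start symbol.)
{ [B → . S S], [B' → . B], [S → . (], [S → . / x x], [S → . S ( (], [S → . x x] }

First, augment the grammar with B' → B
I₀ = CLOSURE({ [B' → . B] }):
  [B' → . B] has the dot before B: add [B → . S S]
  [B → . S S] has the dot before S: add [S → . S ( (], [S → . / x x], [S → . x x], [S → . (]
No further items can be added.

I₀ = { [B → . S S], [B' → . B], [S → . (], [S → . / x x], [S → . S ( (], [S → . x x] }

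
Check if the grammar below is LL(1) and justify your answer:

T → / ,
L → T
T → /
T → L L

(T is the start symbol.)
Relevant sets:
  FIRST(L) = { '/' }

For T:
  PREDICT(T → '/' ',') = { '/' }
  PREDICT(T → '/') = { '/' }
  PREDICT(T → L L) = { '/' }
L has a single production, so nothing to check there.

Conflict found: Predict set conflict for T: { '/' }
The grammar is NOT LL(1).

Answer: No. Predict set conflict for T: { '/' }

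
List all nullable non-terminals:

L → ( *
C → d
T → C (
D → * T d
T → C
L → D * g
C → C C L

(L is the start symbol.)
None

A non-terminal is nullable if it can derive ε (the empty string): either it has an ε-production, or it has a production whose right-hand side consists entirely of nullable non-terminals.

There are no ε-productions, so no non-terminal can derive ε.
No non-terminals are nullable.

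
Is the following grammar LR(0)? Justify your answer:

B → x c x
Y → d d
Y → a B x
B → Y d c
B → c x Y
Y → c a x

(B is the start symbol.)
A grammar is LR(0) if no state in the canonical LR(0) collection has:
  - both a shift item (dot before a terminal) and a complete item (shift-reduce conflict), or
  - two or more complete items (reduce-reduce conflict; the accept item [B' → B .] counts as a complete item here).

Augment with B' → B and build the canonical LR(0) collection (I0 = CLOSURE({[B' → . B]}), then GOTO on every symbol after a dot until no new states appear). It has 19 states:
  I0: { [B → . Y d c], [B → . c x Y], [B → . x c x], [B' → . B], [Y → . a B x], [Y → . c a x], [Y → . d d] }  — shift
  I1: { [B' → B .] }  — accept
  I2: { [B → Y . d c] }  — shift
  I3: { [B → . Y d c], [B → . c x Y], [B → . x c x], [Y → . a B x], [Y → . c a x], [Y → . d d], [Y → a . B x] }  — shift
  I4: { [B → c . x Y], [Y → c . a x] }  — shift
  I5: { [Y → d . d] }  — shift
  I6: { [B → x . c x] }  — shift
  I7: { [B → x c . x] }  — shift
  I8: { [B → x c x .] }  — reduce
  I9: { [Y → d d .] }  — reduce
  I10: { [Y → c a . x] }  — shift
  I11: { [B → c x . Y], [Y → . a B x], [Y → . c a x], [Y → . d d] }  — shift
  I12: { [B → c x Y .] }  — reduce
  I13: { [Y → c . a x] }  — shift
  I14: { [Y → c a x .] }  — reduce
  I15: { [Y → a B . x] }  — shift
  I16: { [Y → a B x .] }  — reduce
  I17: { [B → Y d . c] }  — shift
  I18: { [B → Y d c .] }  — reduce

Every state is either a pure shift/goto state or contains exactly one complete item and nothing to shift — no conflicts. The grammar is LR(0).

Answer: Yes, the grammar is LR(0)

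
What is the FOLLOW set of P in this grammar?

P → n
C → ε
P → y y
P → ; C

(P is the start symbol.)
P is the start symbol, so $ ∈ FOLLOW(P).
P does not occur on any right-hand side.

Taking the union: FOLLOW(P) = { $ }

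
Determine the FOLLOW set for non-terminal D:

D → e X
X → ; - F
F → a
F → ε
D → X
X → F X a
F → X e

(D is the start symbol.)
{ $ }

D is the start symbol, so $ ∈ FOLLOW(D).
D does not occur on any right-hand side.

Taking the union: FOLLOW(D) = { $ }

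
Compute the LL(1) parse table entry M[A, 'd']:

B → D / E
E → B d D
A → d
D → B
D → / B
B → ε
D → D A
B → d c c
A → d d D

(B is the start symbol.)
To find M[A, 'd'], we find productions for A where 'd' is in the predict set (PREDICT(N → α) = (FIRST(α) \ {ε}) ∪ (FOLLOW(N) if α ⇒* ε)).

A → d: PREDICT = { 'd' }
  'd' is in predict set, so this production goes in M[A, 'd']
A → d d D: PREDICT = { 'd' }
  'd' is in predict set, so this production goes in M[A, 'd']

M[A, 'd'] = A → d, A → d d D  (a multiply-defined cell — the grammar is not LL(1))

Answer: A → d, A → d d D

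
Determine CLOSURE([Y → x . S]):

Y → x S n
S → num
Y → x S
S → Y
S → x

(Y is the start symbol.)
Start with: [Y → x . S]
  [Y → x . S] has the dot before S: add [S → . num], [S → . Y], [S → . x]
  [S → . Y] has the dot before Y: add [Y → . x S n], [Y → . x S]
No further items can be added.

CLOSURE = { [S → . Y], [S → . num], [S → . x], [Y → . x S n], [Y → . x S], [Y → x . S] }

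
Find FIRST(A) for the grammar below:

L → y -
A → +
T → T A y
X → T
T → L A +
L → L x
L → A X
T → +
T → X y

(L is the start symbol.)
{ '+' }

From A → +:
  - '+' is a terminal: add '+' and stop

Collecting: FIRST(A) = { '+' }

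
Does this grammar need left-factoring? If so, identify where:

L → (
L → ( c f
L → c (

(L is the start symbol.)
Yes, L has productions with common prefix '('

Left-factoring is needed when two productions for the same non-terminal
share a common prefix on the right-hand side.

Productions for L:
  L → (
  L → ( c f
  L → c (

Found common prefix '(' in productions for L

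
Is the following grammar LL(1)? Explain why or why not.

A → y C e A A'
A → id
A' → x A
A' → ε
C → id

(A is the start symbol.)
No. Predict set conflict for A': { 'x' }

A grammar is LL(1) if for each non-terminal N with multiple productions, the predict sets of those productions are pairwise disjoint, where PREDICT(N → α) = (FIRST(α) \ {ε}) ∪ (FOLLOW(N) if α ⇒* ε).

Relevant sets:
  FOLLOW(A') = { $, 'x' }

For A:
  PREDICT(A → y C e A A') = { 'y' }
  PREDICT(A → id) = { 'id' }
For A':
  PREDICT(A' → x A) = { 'x' }
  PREDICT(A' → ε) = { $, 'x' }
C has a single production, so nothing to check there.

Conflict found: Predict set conflict for A': { 'x' }
The grammar is NOT LL(1).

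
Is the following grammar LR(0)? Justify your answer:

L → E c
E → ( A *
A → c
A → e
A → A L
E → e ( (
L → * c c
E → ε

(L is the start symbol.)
No. Shift-reduce conflict between [E → .] and [E → . ( A *]

Augment with L' → L and build the canonical LR(0) collection (I0 = CLOSURE({[L' → . L]}), then GOTO on every symbol after a dot until no new states appear). It has 16 states:
  I0: { [E → . ( A *], [E → . e ( (], [E → .], [L → . * c c], [L → . E c], [L' → . L] }  — shift, reduce
  I1: { [A → . A L], [A → . c], [A → . e], [E → ( . A *] }  — shift
  I2: { [L → * . c c] }  — shift
  I3: { [L → E . c] }  — shift
  I4: { [L' → L .] }  — accept
  I5: { [E → e . ( (] }  — shift
  I6: { [E → e ( . (] }  — shift
  I7: { [E → e ( ( .] }  — reduce
  I8: { [L → E c .] }  — reduce
  I9: { [L → * c . c] }  — shift
  I10: { [L → * c c .] }  — reduce
  I11: { [A → A . L], [E → ( A . *], [E → . ( A *], [E → . e ( (], [E → .], [L → . * c c], [L → . E c] }  — shift, reduce
  I12: { [A → c .] }  — reduce
  I13: { [A → e .] }  — reduce
  I14: { [E → ( A * .], [L → * . c c] }  — shift, reduce
  I15: { [A → A L .] }  — reduce

Conflict in state I0:
  Shift-reduce conflict between [E → .] and [E → . ( A *]
So the grammar is NOT LR(0).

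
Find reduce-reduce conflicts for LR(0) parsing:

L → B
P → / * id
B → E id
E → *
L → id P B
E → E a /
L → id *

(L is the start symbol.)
No reduce-reduce conflicts

Augment with L' → L and build the canonical LR(0) collection (I0 = CLOSURE({[L' → . L]}), then GOTO on every symbol after a dot until no new states appear). It has 15 states:
  I0: { [B → . E id], [E → . *], [E → . E a /], [L → . B], [L → . id *], [L → . id P B], [L' → . L] }  — shift
  I1: { [E → * .] }  — reduce
  I2: { [L → B .] }  — reduce
  I3: { [B → E . id], [E → E . a /] }  — shift
  I4: { [L' → L .] }  — accept
  I5: { [L → id . *], [L → id . P B], [P → . / * id] }  — shift
  I6: { [L → id * .] }  — reduce
  I7: { [P → / . * id] }  — shift
  I8: { [B → . E id], [E → . *], [E → . E a /], [L → id P . B] }  — shift
  I9: { [L → id P B .] }  — reduce
  I10: { [P → / * . id] }  — shift
  I11: { [P → / * id .] }  — reduce
  I12: { [E → E a . /] }  — shift
  I13: { [B → E id .] }  — reduce
  I14: { [E → E a / .] }  — reduce

No state contains more than one complete item.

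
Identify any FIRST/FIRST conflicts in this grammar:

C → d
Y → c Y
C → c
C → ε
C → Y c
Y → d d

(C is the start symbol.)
A FIRST/FIRST conflict occurs when two productions N → α and N → β for the same non-terminal have FIRST(α) ∩ FIRST(β) ≠ ∅ (with ε ∈ FIRST of a nullable right-hand side, so two nullable alternatives also conflict).

FIRST sets of the non-terminals at (or reachable through a nullable prefix from) the front of some alternative:
  FIRST(Y) = { 'c', 'd' }

Productions for C:
  C → d: FIRST = { 'd' }
  C → c: FIRST = { 'c' }
  C → ε: FIRST = { ε }
  C → Y c: FIRST = { 'c', 'd' }
Productions for Y:
  Y → c Y: FIRST = { 'c' }
  Y → d d: FIRST = { 'd' }

Conflict for C: C → d and C → Y c
  Overlap: { 'd' }
Conflict for C: C → c and C → Y c
  Overlap: { 'c' }

Answer: Yes. C → d / C → Y c on { 'd' }; C → c / C → Y c on { 'c' }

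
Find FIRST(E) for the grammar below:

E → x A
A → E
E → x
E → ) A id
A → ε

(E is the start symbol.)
To compute FIRST(E), examine every production with E on the left-hand side, reading each right-hand side left to right until a non-nullable symbol is reached.

From E → x A:
  - x is a terminal: add 'x' and stop
From E → x:
  - x is a terminal: add 'x' and stop
From E → ) A id:
  - ')' is a terminal: add ')' and stop

Collecting: FIRST(E) = { ')', 'x' }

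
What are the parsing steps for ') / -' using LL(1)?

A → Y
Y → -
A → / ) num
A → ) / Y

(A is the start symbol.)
LL(1) parsing maintains a stack (initially the start symbol over $) and the input. At each step: if the stack top is a terminal, match it against the current input token; if it is a non-terminal N, replace it with the RHS of M[N, lookahead] (the unique production whose predict set contains the lookahead).

Stack is shown with the top on the left.

Stack    Input    Action
------------------------
A $      ) / - $  output A → ) / Y
) / Y $  ) / - $  match ')'
/ Y $    / - $    match '/'
Y $      - $      output Y → -
- $      - $      match '-'
$        $        accept

The string is accepted.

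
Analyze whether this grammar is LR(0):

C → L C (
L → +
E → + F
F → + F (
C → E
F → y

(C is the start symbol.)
A grammar is LR(0) if no state in the canonical LR(0) collection has:
  - both a shift item (dot before a terminal) and a complete item (shift-reduce conflict), or
  - two or more complete items (reduce-reduce conflict; the accept item [C' → C .] counts as a complete item here).

Augment with C' → C and build the canonical LR(0) collection (I0 = CLOSURE({[C' → . C]}), then GOTO on every symbol after a dot until no new states appear). It has 12 states:
  I0: { [C → . E], [C → . L C (], [C' → . C], [E → . + F], [L → . +] }  — shift
  I1: { [E → + . F], [F → . + F (], [F → . y], [L → + .] }  — shift, reduce
  I2: { [C' → C .] }  — accept
  I3: { [C → E .] }  — reduce
  I4: { [C → . E], [C → . L C (], [C → L . C (], [E → . + F], [L → . +] }  — shift
  I5: { [C → L C . (] }  — shift
  I6: { [C → L C ( .] }  — reduce
  I7: { [F → + . F (], [F → . + F (], [F → . y] }  — shift
  I8: { [E → + F .] }  — reduce
  I9: { [F → y .] }  — reduce
  I10: { [F → + F . (] }  — shift
  I11: { [F → + F ( .] }  — reduce

Conflict in state I1:
  Shift-reduce conflict between [L → + .] and [F → . + F (]
So the grammar is NOT LR(0).

Answer: No. Shift-reduce conflict between [L → + .] and [F → . + F (]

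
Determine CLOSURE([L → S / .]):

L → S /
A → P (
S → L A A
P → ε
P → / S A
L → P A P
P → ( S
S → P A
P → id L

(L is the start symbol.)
{ [L → S / .] }

Start with: [L → S / .]
The dot is at the end, so nothing is added.

CLOSURE = { [L → S / .] }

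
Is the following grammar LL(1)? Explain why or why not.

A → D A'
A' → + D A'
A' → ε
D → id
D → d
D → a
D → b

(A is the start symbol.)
Yes, the grammar is LL(1).

A grammar is LL(1) if for each non-terminal N with multiple productions, the predict sets of those productions are pairwise disjoint, where PREDICT(N → α) = (FIRST(α) \ {ε}) ∪ (FOLLOW(N) if α ⇒* ε).

Relevant sets:
  FOLLOW(A') = { $ }

For A':
  PREDICT(A' → '+' D A') = { '+' }
  PREDICT(A' → ε) = { $ }
For D:
  PREDICT(D → id) = { 'id' }
  PREDICT(D → d) = { 'd' }
  PREDICT(D → a) = { 'a' }
  PREDICT(D → b) = { 'b' }
A has a single production, so nothing to check there.

All predict sets are disjoint. The grammar IS LL(1).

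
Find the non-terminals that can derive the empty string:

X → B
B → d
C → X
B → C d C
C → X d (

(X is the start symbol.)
There are no ε-productions, so no non-terminal can derive ε.
No non-terminals are nullable.

Answer: None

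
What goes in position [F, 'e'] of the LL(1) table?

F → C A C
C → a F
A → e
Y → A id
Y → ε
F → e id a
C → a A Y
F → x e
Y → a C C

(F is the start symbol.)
F → e id a

To find M[F, 'e'], we find productions for F where 'e' is in the predict set (PREDICT(N → α) = (FIRST(α) \ {ε}) ∪ (FOLLOW(N) if α ⇒* ε)).

Relevant sets:
  FIRST(C) = { 'a' }

F → C A C: PREDICT = { 'a' }
F → e id a: PREDICT = { 'e' }
  'e' is in predict set, so this production goes in M[F, 'e']
F → x e: PREDICT = { 'x' }

M[F, 'e'] = F → e id a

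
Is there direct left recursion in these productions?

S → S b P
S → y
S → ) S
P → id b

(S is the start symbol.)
Direct left recursion occurs when N → N α for some non-terminal N (the right-hand side begins with the left-hand side itself).

S → S b P: LEFT RECURSIVE (starts with S)
S → y: starts with y
S → ) S: starts with ')'
P → id b: starts with id

The grammar has direct left recursion on: S.

Answer: Yes, S is left-recursive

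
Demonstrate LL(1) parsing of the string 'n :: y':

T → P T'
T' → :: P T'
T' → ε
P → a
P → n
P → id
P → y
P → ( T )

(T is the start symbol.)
Stack is shown with the top on the left.

Stack      Input     Action
---------------------------
T $        n :: y $  output T → P T'
P T' $     n :: y $  output P → n
n T' $     n :: y $  match 'n'
T' $       :: y $    output T' → :: P T'
:: P T' $  :: y $    match '::'
P T' $     y $       output P → y
y T' $     y $       match 'y'
T' $       $         output T' → ε
$          $         accept

The string is accepted.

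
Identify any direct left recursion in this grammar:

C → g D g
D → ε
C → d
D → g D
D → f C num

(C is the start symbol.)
No direct left recursion

Direct left recursion occurs when N → N α for some non-terminal N (the right-hand side begins with the left-hand side itself).

C → g D g: starts with g
D → ε: starts with ε
C → d: starts with d
D → g D: starts with g
D → f C num: starts with f

No direct left recursion found.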